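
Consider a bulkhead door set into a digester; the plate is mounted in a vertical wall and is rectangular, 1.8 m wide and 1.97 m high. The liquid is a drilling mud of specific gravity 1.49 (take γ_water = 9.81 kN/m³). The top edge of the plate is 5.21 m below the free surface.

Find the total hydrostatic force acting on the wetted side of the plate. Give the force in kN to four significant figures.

γ = 1.49 × 9.81 = 14.6169 kN/m³.
The centroid lies 1.97/2 = 0.985 m below the top edge, so the centroid depth is h_c = 5.21 + 0.985 = 6.195 m.
A = 1.8 × 1.97 = 3.546 m².
Resultant F = γ·h_c·A = 14.6169 × 6.195 × 3.546 = 321.096 kN.

F ≈ 321.1 kN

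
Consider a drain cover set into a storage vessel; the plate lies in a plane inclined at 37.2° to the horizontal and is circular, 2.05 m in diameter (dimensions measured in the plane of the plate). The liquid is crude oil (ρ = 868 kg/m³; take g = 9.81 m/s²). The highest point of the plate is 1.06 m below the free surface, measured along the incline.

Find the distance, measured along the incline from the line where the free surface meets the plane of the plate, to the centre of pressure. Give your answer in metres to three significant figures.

γ = ρg = 868 × 9.81 / 1000 = 8.51508 kN/m³.
Let θ = 37.2° be the plate's angle to the horizontal; measure y along the incline from where the plane meets the free surface. Vertical depth h = y·sinθ with sinθ = 0.604599.
The centroid is at the centre, 1.025 m below the top of the plate, so y_c = 1.06 + 1.025 = 2.085 m and h_c = 2.085 × 0.604599 = 1.26059 m.
A = π(1.025)² = 3.30064 m².
Resultant F = γ·h_c·A = 8.51508 × 1.26059 × 3.30064 = 35.4292 kN.
I_c = πr⁴/4 = π × 1.025⁴/4 = 0.866933 m⁴.
Centre of pressure: y_p = y_c + I_c/(y_c·A) = 2.085 + 0.866933/(2.085 × 3.30064) = 2.085 + 0.125974 = 2.21097 m along the plane.

y_p = 2.21 m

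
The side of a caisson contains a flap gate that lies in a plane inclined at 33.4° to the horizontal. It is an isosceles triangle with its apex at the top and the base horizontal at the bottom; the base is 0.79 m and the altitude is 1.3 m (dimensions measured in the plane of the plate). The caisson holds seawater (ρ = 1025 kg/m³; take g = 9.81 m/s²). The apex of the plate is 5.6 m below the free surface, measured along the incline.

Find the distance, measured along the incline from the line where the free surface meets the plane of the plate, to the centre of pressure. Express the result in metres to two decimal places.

γ = ρg = 1025 × 9.81 / 1000 = 10.05525 kN/m³.
Let θ = 33.4° be the plate's angle to the horizontal; measure y along the incline from where the plane meets the free surface. Vertical depth h = y·sinθ with sinθ = 0.550481.
With the apex up, the centroid sits 2h/3 = 2 × 1.3/3 = 0.866667 m below the apex, so y_c = 5.6 + 0.866667 = 6.46667 m and h_c = 6.46667 × 0.550481 = 3.55978 m.
A = ½ × 0.79 × 1.3 = 0.5135 m².
Resultant F = γ·h_c·A = 10.05525 × 3.55978 × 0.5135 = 18.3805 kN.
I_c = b·h³/36 = 0.79 × 1.3³/36 = 0.0482119 m⁴.
Centre of pressure: y_p = y_c + I_c/(y_c·A) = 6.46667 + 0.0482119/(6.46667 × 0.5135) = 6.46667 + 0.0145189 = 6.48119 m along the plane.

y_p = 6.48 m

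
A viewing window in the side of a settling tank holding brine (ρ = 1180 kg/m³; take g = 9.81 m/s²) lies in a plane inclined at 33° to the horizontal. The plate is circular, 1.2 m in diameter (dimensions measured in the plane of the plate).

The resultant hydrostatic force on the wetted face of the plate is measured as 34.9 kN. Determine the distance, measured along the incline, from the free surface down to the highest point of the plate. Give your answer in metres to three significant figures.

γ = ρg = 1180 × 9.81 / 1000 = 11.5758 kN/m³.
A = π(0.6)² = 1.13097 m².
From F = γ·h_c·A, the centroid depth is h_c = 34.9/(11.5758 × 1.13097) = 2.66577 m.
Let θ = 33° be the plate's angle to the horizontal; measure y along the incline from where the plane meets the free surface. Vertical depth h = y·sinθ with sinθ = 0.544639.
Along the incline, y_c = h_c/sinθ = 2.66577/0.544639 = 4.89456 m.
The centroid is at the centre, 0.6 m below the top of the plate, so the highest point sits at y_top = 4.89456 − 0.6 = 4.29456 m along the incline.

y_top ≈ 4.29 m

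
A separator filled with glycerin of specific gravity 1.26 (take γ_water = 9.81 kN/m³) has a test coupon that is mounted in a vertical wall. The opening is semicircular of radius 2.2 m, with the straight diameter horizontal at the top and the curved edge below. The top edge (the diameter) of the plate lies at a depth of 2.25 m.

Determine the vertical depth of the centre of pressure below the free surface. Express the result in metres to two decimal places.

h_p = 3.29 m

γ = 1.26 × 9.81 = 12.3606 kN/m³.
The centroid of a semicircle lies 4r/(3π) = 0.933709 m from the diameter, here below the top edge, so the centroid depth is h_c = 2.25 + 0.933709 = 3.18371 m.
A = πr²/2 = π × 2.2²/2 = 7.60265 m².
Resultant F = γ·h_c·A = 12.3606 × 3.18371 × 7.60265 = 299.184 kN.
I_c = (π/8 − 8/(9π))·r⁴ = 0.109757 × 2.2⁴ = 2.57112 m⁴.
Centre of pressure: y_p = y_c + I_c/(y_c·A) = 3.18371 + 2.57112/(3.18371 × 7.60265) = 3.18371 + 0.106224 = 3.28993 m along the plane.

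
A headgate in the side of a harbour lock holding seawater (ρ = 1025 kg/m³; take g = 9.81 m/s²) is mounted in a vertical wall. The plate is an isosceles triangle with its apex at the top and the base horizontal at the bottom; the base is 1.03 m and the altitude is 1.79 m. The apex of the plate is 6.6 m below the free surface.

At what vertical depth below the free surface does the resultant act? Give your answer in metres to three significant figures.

γ = ρg = 1025 × 9.81 / 1000 = 10.05525 kN/m³.
With the apex up, the centroid sits 2h/3 = 2 × 1.79/3 = 1.19333 m below the apex, so the centroid depth is h_c = 6.6 + 1.19333 = 7.79333 m.
A = ½ × 1.03 × 1.79 = 0.92185 m².
Resultant F = γ·h_c·A = 10.05525 × 7.79333 × 0.92185 = 72.2397 kN.
I_c = b·h³/36 = 1.03 × 1.79³/36 = 0.164094 m⁴.
Centre of pressure: y_p = y_c + I_c/(y_c·A) = 7.79333 + 0.164094/(7.79333 × 0.92185) = 7.79333 + 0.0228407 = 7.81617 m along the plane.

h_p = 7.82 m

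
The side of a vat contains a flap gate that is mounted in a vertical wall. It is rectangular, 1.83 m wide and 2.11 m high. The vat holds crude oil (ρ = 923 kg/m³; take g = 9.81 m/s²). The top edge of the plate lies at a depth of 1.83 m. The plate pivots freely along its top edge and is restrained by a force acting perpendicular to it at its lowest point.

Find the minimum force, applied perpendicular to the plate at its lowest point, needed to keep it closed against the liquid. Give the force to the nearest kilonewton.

P ≈ 57 kN

γ = ρg = 923 × 9.81 / 1000 = 9.05463 kN/m³.
The centroid lies 2.11/2 = 1.055 m below the top edge, so the centroid depth is h_c = 1.83 + 1.055 = 2.885 m.
A = 1.83 × 2.11 = 3.8613 m².
Resultant F = γ·h_c·A = 9.05463 × 2.885 × 3.8613 = 100.867 kN.
I_c = b·h³/12 = 1.83 × 2.11³/12 = 1.43257 m⁴.
Centre of pressure: y_p = y_c + I_c/(y_c·A) = 2.885 + 1.43257/(2.885 × 3.8613) = 2.885 + 0.128599 = 3.0136 m along the plane.
The resultant acts 1.055 + 0.128599 = 1.1836 m (along the plate) below the hinge at the top edge, so the moment about the hinge is M = F × 1.1836 = 100.867 × 1.1836 = 119.386 kN·m.
A normal force at the bottom, 2.11 m from the hinge, must supply this moment: P = 119.386/2.11 = 56.581 kN.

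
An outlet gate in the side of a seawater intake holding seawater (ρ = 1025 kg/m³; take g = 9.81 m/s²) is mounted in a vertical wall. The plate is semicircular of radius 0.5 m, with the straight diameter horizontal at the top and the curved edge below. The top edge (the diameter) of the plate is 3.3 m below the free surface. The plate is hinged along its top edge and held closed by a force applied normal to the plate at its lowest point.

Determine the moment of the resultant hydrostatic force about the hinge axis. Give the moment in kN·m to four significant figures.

γ = ρg = 1025 × 9.81 / 1000 = 10.05525 kN/m³.
The centroid of a semicircle lies 4r/(3π) = 0.212207 m from the diameter, here below the top edge, so the centroid depth is h_c = 3.3 + 0.212207 = 3.51221 m.
A = πr²/2 = π × 0.5²/2 = 0.392699 m².
Resultant F = γ·h_c·A = 10.05525 × 3.51221 × 0.392699 = 13.8686 kN.
I_c = (π/8 − 8/(9π))·r⁴ = 0.109757 × 0.5⁴ = 0.00685981 m⁴.
Centre of pressure: y_p = y_c + I_c/(y_c·A) = 3.51221 + 0.00685981/(3.51221 × 0.392699) = 3.51221 + 0.00497361 = 3.51718 m along the plane.
The resultant acts 0.212207 + 0.00497361 = 0.217181 m (along the plate) below the hinge at the top edge, so the moment about the hinge is M = F × 0.217181 = 13.8686 × 0.217181 = 3.012 kN·m.

M ≈ 3.012 kN·m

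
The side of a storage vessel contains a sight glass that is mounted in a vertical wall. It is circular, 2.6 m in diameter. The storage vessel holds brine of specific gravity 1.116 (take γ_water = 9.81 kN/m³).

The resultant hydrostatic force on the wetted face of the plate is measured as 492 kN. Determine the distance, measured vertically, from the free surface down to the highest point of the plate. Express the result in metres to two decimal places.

γ = 1.116 × 9.81 = 10.94796 kN/m³.
A = π(1.3)² = 5.30929 m².
From F = γ·h_c·A, the centroid depth is h_c = 492/(10.94796 × 5.30929) = 8.46439 m.
The centroid is at the centre, 1.3 m below the top of the plate, so the highest point sits at h_top = 8.46439 − 1.3 = 7.16439 m below the surface.

d_top ≈ 7.16 m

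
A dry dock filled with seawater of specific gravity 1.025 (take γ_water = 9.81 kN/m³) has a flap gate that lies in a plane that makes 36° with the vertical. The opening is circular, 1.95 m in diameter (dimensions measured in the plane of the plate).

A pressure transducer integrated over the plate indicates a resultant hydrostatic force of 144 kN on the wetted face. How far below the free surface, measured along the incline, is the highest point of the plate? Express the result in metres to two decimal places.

y_top ≈ 4.95 m

γ = 1.025 × 9.81 = 10.05525 kN/m³.
A = π(0.975)² = 2.98648 m².
From F = γ·h_c·A, the centroid depth is h_c = 144/(10.05525 × 2.98648) = 4.79524 m.
The plate makes 36° with the vertical, i.e. θ = 90° − 36° = 54° to the horizontal. Measuring y along the incline from the free-surface line, vertical depth h = y·sinθ with sinθ = 0.809017.
Along the incline, y_c = h_c/sinθ = 4.79524/0.809017 = 5.92724 m.
The centroid is at the centre, 0.975 m below the top of the plate, so the highest point sits at y_top = 5.92724 − 0.975 = 4.95224 m along the incline.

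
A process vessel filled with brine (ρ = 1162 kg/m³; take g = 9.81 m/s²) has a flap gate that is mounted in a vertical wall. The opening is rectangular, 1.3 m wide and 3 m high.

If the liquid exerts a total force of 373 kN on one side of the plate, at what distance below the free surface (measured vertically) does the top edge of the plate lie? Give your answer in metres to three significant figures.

γ = ρg = 1162 × 9.81 / 1000 = 11.39922 kN/m³.
A = 1.3 × 3 = 3.9 m².
From F = γ·h_c·A, the centroid depth is h_c = 373/(11.39922 × 3.9) = 8.39014 m.
The centroid lies 3/2 = 1.5 m below the top edge, so the top edge sits at h_top = 8.39014 − 1.5 = 6.89014 m below the surface.

d_top ≈ 6.89 m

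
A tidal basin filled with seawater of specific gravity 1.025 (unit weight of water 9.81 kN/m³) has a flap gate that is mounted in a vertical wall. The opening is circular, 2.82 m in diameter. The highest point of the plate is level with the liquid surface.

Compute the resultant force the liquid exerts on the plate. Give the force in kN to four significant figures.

F ≈ 88.55 kN

γ = 1.025 × 9.81 = 10.05525 kN/m³.
The centroid is at the centre, 1.41 m below the top of the plate, so the centroid depth is h_c = 1.41 m.
A = π(1.41)² = 6.2458 m².
Resultant F = γ·h_c·A = 10.05525 × 1.41 × 6.2458 = 88.5523 kN.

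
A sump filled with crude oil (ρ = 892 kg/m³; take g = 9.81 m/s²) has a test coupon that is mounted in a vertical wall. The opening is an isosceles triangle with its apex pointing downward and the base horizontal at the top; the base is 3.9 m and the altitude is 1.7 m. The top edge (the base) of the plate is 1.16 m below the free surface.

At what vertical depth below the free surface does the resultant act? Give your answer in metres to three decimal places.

γ = ρg = 892 × 9.81 / 1000 = 8.75052 kN/m³.
With the apex down, the centroid sits h/3 = 1.7/3 = 0.566667 m below the base (the top edge), so the centroid depth is h_c = 1.16 + 0.566667 = 1.72667 m.
A = ½ × 3.9 × 1.7 = 3.315 m².
Resultant F = γ·h_c·A = 8.75052 × 1.72667 × 3.315 = 50.0872 kN.
I_c = b·h³/36 = 3.9 × 1.7³/36 = 0.532242 m⁴.
Centre of pressure: y_p = y_c + I_c/(y_c·A) = 1.72667 + 0.532242/(1.72667 × 3.315) = 1.72667 + 0.0929857 = 1.81966 m along the plane.

h_p = 1.820 m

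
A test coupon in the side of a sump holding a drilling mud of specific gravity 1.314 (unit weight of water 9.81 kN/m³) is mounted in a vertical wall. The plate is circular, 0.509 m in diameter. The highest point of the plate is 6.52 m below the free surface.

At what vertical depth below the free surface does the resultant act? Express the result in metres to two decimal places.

h_p = 6.78 m

γ = 1.314 × 9.81 = 12.89034 kN/m³.
The centroid is at the centre, 0.2545 m below the top of the plate, so the centroid depth is h_c = 6.52 + 0.2545 = 6.7745 m.
A = π(0.2545)² = 0.203482 m².
Resultant F = γ·h_c·A = 12.89034 × 6.7745 × 0.203482 = 17.7692 kN.
I_c = πr⁴/4 = π × 0.2545⁴/4 = 0.00329489 m⁴.
Centre of pressure: y_p = y_c + I_c/(y_c·A) = 6.7745 + 0.00329489/(6.7745 × 0.203482) = 6.7745 + 0.00239022 = 6.77689 m along the plane.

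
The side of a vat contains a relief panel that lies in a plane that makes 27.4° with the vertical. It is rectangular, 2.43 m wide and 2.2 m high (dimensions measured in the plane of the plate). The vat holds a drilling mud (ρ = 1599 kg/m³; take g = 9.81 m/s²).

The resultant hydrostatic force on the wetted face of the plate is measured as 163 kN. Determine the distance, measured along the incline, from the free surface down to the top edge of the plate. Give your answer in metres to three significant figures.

γ = ρg = 1599 × 9.81 / 1000 = 15.68619 kN/m³.
A = 2.43 × 2.2 = 5.346 m².
From F = γ·h_c·A, the centroid depth is h_c = 163/(15.68619 × 5.346) = 1.94375 m.
The plate makes 27.4° with the vertical, i.e. θ = 90° − 27.4° = 62.6° to the horizontal. Measuring y along the incline from the free-surface line, vertical depth h = y·sinθ with sinθ = 0.887815.
Along the incline, y_c = h_c/sinθ = 1.94375/0.887815 = 2.18936 m.
The centroid lies 2.2/2 = 1.1 m below the top edge, so the top edge sits at y_top = 2.18936 − 1.1 = 1.08936 m along the incline.

y_top ≈ 1.09 m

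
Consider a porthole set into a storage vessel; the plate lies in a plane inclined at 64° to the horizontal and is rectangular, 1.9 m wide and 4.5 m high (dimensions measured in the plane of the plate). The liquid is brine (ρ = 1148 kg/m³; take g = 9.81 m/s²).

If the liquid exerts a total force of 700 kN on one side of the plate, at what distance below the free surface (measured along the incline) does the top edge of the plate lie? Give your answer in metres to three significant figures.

y_top ≈ 5.84 m

γ = ρg = 1148 × 9.81 / 1000 = 11.26188 kN/m³.
A = 1.9 × 4.5 = 8.55 m².
From F = γ·h_c·A, the centroid depth is h_c = 700/(11.26188 × 8.55) = 7.26978 m.
Let θ = 64° be the plate's angle to the horizontal; measure y along the incline from where the plane meets the free surface. Vertical depth h = y·sinθ with sinθ = 0.898794.
Along the incline, y_c = h_c/sinθ = 7.26978/0.898794 = 8.08837 m.
The centroid lies 4.5/2 = 2.25 m below the top edge, so the top edge sits at y_top = 8.08837 − 2.25 = 5.83837 m along the incline.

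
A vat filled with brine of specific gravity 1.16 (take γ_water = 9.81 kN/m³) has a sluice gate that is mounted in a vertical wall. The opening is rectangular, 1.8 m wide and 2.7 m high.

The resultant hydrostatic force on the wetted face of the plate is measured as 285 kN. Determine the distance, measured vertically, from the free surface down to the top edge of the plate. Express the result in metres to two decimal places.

γ = 1.16 × 9.81 = 11.3796 kN/m³.
A = 1.8 × 2.7 = 4.86 m².
From F = γ·h_c·A, the centroid depth is h_c = 285/(11.3796 × 4.86) = 5.15325 m.
The centroid lies 2.7/2 = 1.35 m below the top edge, so the top edge sits at h_top = 5.15325 − 1.35 = 3.80325 m below the surface.

d_top ≈ 3.80 m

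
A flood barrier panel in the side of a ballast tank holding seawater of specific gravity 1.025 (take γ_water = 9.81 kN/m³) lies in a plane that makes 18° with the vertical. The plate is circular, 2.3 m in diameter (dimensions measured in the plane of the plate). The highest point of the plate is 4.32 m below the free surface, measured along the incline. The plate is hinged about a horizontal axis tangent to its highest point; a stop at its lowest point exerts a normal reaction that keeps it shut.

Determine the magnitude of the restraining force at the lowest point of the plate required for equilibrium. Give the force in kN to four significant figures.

γ = 1.025 × 9.81 = 10.05525 kN/m³.
The plate makes 18° with the vertical, i.e. θ = 90° − 18° = 72° to the horizontal. Measuring y along the incline from the free-surface line, vertical depth h = y·sinθ with sinθ = 0.951057.
The centroid is at the centre, 1.15 m below the top of the plate, so y_c = 4.32 + 1.15 = 5.47 m and h_c = 5.47 × 0.951057 = 5.20228 m.
A = π(1.15)² = 4.15476 m².
Resultant F = γ·h_c·A = 10.05525 × 5.20228 × 4.15476 = 217.336 kN.
I_c = πr⁴/4 = π × 1.15⁴/4 = 1.37367 m⁴.
Centre of pressure: y_p = y_c + I_c/(y_c·A) = 5.47 + 1.37367/(5.47 × 4.15476) = 5.47 + 0.0604434 = 5.53044 m along the plane.
The resultant acts 1.15 + 0.0604434 = 1.21044 m (along the plate) below the hinge at the top edge, so the moment about the hinge is M = F × 1.21044 = 217.336 × 1.21044 = 263.072 kN·m.
A normal force at the bottom, 2.3 m from the hinge, must supply this moment: P = 263.072/2.3 = 114.379 kN.

P ≈ 114.4 kN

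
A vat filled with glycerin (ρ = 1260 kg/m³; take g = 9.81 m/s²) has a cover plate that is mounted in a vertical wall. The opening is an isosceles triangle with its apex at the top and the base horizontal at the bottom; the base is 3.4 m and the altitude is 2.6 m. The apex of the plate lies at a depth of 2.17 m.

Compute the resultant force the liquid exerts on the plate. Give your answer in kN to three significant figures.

γ = ρg = 1260 × 9.81 / 1000 = 12.3606 kN/m³.
With the apex up, the centroid sits 2h/3 = 2 × 2.6/3 = 1.73333 m below the apex, so the centroid depth is h_c = 2.17 + 1.73333 = 3.90333 m.
A = ½ × 3.4 × 2.6 = 4.42 m².
Resultant F = γ·h_c·A = 12.3606 × 3.90333 × 4.42 = 213.254 kN.

F ≈ 213 kN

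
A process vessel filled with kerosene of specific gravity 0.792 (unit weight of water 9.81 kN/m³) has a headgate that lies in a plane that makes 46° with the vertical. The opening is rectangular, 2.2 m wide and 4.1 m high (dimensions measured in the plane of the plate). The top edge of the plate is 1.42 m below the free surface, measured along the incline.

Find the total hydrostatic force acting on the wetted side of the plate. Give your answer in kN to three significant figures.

F ≈ 169 kN

γ = 0.792 × 9.81 = 7.76952 kN/m³.
The plate makes 46° with the vertical, i.e. θ = 90° − 46° = 44° to the horizontal. Measuring y along the incline from the free-surface line, vertical depth h = y·sinθ with sinθ = 0.694658.
The centroid lies 4.1/2 = 2.05 m below the top edge, so y_c = 1.42 + 2.05 = 3.47 m and h_c = 3.47 × 0.694658 = 2.41046 m.
A = 2.2 × 4.1 = 9.02 m².
Resultant F = γ·h_c·A = 7.76952 × 2.41046 × 9.02 = 168.928 kN.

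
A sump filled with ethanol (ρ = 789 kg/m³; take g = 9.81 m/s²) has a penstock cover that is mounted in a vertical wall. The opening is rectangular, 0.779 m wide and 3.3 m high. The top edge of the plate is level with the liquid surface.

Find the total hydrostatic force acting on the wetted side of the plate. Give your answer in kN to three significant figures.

γ = ρg = 789 × 9.81 / 1000 = 7.74009 kN/m³.
The centroid lies 3.3/2 = 1.65 m below the top edge, so the centroid depth is h_c = 1.65 m.
A = 0.779 × 3.3 = 2.5707 m².
Resultant F = γ·h_c·A = 7.74009 × 1.65 × 2.5707 = 32.8308 kN.

F ≈ 32.8 kN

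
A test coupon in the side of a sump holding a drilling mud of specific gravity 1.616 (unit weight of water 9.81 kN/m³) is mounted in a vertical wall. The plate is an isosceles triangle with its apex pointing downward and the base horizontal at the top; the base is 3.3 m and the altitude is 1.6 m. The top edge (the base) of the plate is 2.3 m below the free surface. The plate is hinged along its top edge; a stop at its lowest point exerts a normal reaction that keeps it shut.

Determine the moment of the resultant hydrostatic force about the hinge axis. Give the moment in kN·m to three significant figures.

γ = 1.616 × 9.81 = 15.85296 kN/m³.
With the apex down, the centroid sits h/3 = 1.6/3 = 0.533333 m below the base (the top edge), so the centroid depth is h_c = 2.3 + 0.533333 = 2.83333 m.
A = ½ × 3.3 × 1.6 = 2.64 m².
Resultant F = γ·h_c·A = 15.85296 × 2.83333 × 2.64 = 118.58 kN.
I_c = b·h³/36 = 3.3 × 1.6³/36 = 0.375467 m⁴.
Centre of pressure: y_p = y_c + I_c/(y_c·A) = 2.83333 + 0.375467/(2.83333 × 2.64) = 2.83333 + 0.0501962 = 2.88353 m along the plane.
The resultant acts 0.533333 + 0.0501962 = 0.583529 m (along the plate) below the hinge at the top edge, so the moment about the hinge is M = F × 0.583529 = 118.58 × 0.583529 = 69.1949 kN·m.

M ≈ 69.2 kN·m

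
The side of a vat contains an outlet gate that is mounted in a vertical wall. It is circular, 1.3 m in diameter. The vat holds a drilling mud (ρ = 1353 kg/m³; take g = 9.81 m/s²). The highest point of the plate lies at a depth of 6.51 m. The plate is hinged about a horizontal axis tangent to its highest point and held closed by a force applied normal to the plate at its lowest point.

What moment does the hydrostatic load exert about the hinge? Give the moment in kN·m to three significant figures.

γ = ρg = 1353 × 9.81 / 1000 = 13.27293 kN/m³.
The centroid is at the centre, 0.65 m below the top of the plate, so the centroid depth is h_c = 6.51 + 0.65 = 7.16 m.
A = π(0.65)² = 1.32732 m².
Resultant F = γ·h_c·A = 13.27293 × 7.16 × 1.32732 = 126.141 kN.
I_c = πr⁴/4 = π × 0.65⁴/4 = 0.140198 m⁴.
Centre of pressure: y_p = y_c + I_c/(y_c·A) = 7.16 + 0.140198/(7.16 × 1.32732) = 7.16 + 0.0147521 = 7.17475 m along the plane.
The resultant acts 0.65 + 0.0147521 = 0.664752 m (along the plate) below the hinge at the top edge, so the moment about the hinge is M = F × 0.664752 = 126.141 × 0.664752 = 83.8525 kN·m.

M ≈ 83.9 kN·m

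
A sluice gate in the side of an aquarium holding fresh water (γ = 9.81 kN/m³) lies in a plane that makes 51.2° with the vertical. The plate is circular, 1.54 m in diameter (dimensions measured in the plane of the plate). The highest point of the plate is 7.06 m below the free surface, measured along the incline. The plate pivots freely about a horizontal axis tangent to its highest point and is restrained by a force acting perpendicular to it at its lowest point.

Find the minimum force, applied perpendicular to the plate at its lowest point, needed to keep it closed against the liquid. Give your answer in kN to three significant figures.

P ≈ 45.9 kN

γ = 9.81 kN/m³.
The plate makes 51.2° with the vertical, i.e. θ = 90° − 51.2° = 38.8° to the horizontal. Measuring y along the incline from the free-surface line, vertical depth h = y·sinθ with sinθ = 0.626604.
The centroid is at the centre, 0.77 m below the top of the plate, so y_c = 7.06 + 0.77 = 7.83 m and h_c = 7.83 × 0.626604 = 4.90631 m.
A = π(0.77)² = 1.86265 m².
Resultant F = γ·h_c·A = 9.81 × 4.90631 × 1.86265 = 89.651 kN.
I_c = πr⁴/4 = π × 0.77⁴/4 = 0.276091 m⁴.
Centre of pressure: y_p = y_c + I_c/(y_c·A) = 7.83 + 0.276091/(7.83 × 1.86265) = 7.83 + 0.0189304 = 7.84893 m along the plane.
The resultant acts 0.77 + 0.0189304 = 0.78893 m (along the plate) below the hinge at the top edge, so the moment about the hinge is M = F × 0.78893 = 89.651 × 0.78893 = 70.7284 kN·m.
A normal force at the bottom, 1.54 m from the hinge, must supply this moment: P = 70.7284/1.54 = 45.9275 kN.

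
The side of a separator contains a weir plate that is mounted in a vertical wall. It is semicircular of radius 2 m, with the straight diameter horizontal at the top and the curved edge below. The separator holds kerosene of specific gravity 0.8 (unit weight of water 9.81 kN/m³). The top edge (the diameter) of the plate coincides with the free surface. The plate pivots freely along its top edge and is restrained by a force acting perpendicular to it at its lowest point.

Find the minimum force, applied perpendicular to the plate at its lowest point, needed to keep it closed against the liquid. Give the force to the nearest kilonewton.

P ≈ 25 kN

γ = 0.8 × 9.81 = 7.848 kN/m³.
The centroid of a semicircle lies 4r/(3π) = 0.848826 m from the diameter, here below the top edge, so the centroid depth is h_c = 0.848826 m.
A = πr²/2 = π × 2²/2 = 6.28319 m².
Resultant F = γ·h_c·A = 7.848 × 0.848826 × 6.28319 = 41.856 kN.
I_c = (π/8 − 8/(9π))·r⁴ = 0.109757 × 2⁴ = 1.75611 m⁴.
Centre of pressure: y_p = y_c + I_c/(y_c·A) = 0.848826 + 1.75611/(0.848826 × 6.28319) = 0.848826 + 0.329271 = 1.1781 m along the plane.
The resultant acts 0.848826 + 0.329271 = 1.1781 m (along the plate) below the hinge at the top edge, so the moment about the hinge is M = F × 1.1781 = 41.856 × 1.1781 = 49.3106 kN·m.
A normal force at the bottom, 2 m from the hinge, must supply this moment: P = 49.3106/2 = 24.6553 kN.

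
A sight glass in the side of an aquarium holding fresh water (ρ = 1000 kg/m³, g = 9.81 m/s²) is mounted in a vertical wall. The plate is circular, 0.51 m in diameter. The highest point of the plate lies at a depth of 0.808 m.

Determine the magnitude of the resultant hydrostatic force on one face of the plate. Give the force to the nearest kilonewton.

γ = ρg = 1000 × 9.81 = 9810 N/m³ = 9.81 kN/m³.
The centroid is at the centre, 0.255 m below the top of the plate, so the centroid depth is h_c = 0.808 + 0.255 = 1.063 m.
A = π(0.255)² = 0.204282 m².
Resultant F = γ·h_c·A = 9.81 × 1.063 × 0.204282 = 2.13026 kN.

F ≈ 2 kN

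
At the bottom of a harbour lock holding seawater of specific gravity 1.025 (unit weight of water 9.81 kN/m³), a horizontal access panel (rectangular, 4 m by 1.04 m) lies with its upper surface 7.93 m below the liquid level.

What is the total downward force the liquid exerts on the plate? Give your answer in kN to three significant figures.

γ = 1.025 × 9.81 = 10.05525 kN/m³.
The plate is horizontal, so pressure is uniform at p = γ·h = 10.05525 × 7.93 = 79.7381 kN/m².
A = 4 × 1.04 = 4.16 m².
F = p·A = 79.7381 × 4.16 = 331.71 kN.

F ≈ 332 kN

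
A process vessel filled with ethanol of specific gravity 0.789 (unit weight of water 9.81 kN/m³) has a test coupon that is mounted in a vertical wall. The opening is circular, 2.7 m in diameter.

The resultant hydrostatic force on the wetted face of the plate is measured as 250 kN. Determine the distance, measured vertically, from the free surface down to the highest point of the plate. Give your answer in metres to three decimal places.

γ = 0.789 × 9.81 = 7.74009 kN/m³.
A = π(1.35)² = 5.72555 m².
From F = γ·h_c·A, the centroid depth is h_c = 250/(7.74009 × 5.72555) = 5.64127 m.
The centroid is at the centre, 1.35 m below the top of the plate, so the highest point sits at h_top = 5.64127 − 1.35 = 4.29127 m below the surface.

d_top ≈ 4.291 m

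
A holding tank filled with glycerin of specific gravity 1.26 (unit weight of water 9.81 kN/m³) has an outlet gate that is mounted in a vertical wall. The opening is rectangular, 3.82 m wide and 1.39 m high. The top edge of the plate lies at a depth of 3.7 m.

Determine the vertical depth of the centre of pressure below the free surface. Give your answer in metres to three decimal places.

γ = 1.26 × 9.81 = 12.3606 kN/m³.
The centroid lies 1.39/2 = 0.695 m below the top edge, so the centroid depth is h_c = 3.7 + 0.695 = 4.395 m.
A = 3.82 × 1.39 = 5.3098 m².
Resultant F = γ·h_c·A = 12.3606 × 4.395 × 5.3098 = 288.454 kN.
I_c = b·h³/12 = 3.82 × 1.39³/12 = 0.854922 m⁴.
Centre of pressure: y_p = y_c + I_c/(y_c·A) = 4.395 + 0.854922/(4.395 × 5.3098) = 4.395 + 0.0366344 = 4.43163 m along the plane.

h_p = 4.432 m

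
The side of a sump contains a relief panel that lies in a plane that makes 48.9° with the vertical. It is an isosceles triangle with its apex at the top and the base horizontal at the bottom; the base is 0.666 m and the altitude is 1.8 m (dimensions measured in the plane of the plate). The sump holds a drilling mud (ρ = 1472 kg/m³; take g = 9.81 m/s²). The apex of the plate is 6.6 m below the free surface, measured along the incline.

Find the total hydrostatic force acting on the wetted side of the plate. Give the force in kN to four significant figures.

γ = ρg = 1472 × 9.81 / 1000 = 14.44032 kN/m³.
The plate makes 48.9° with the vertical, i.e. θ = 90° − 48.9° = 41.1° to the horizontal. Measuring y along the incline from the free-surface line, vertical depth h = y·sinθ with sinθ = 0.657375.
With the apex up, the centroid sits 2h/3 = 2 × 1.8/3 = 1.2 m below the apex, so y_c = 6.6 + 1.2 = 7.8 m and h_c = 7.8 × 0.657375 = 5.12753 m.
A = ½ × 0.666 × 1.8 = 0.5994 m².
Resultant F = γ·h_c·A = 14.44032 × 5.12753 × 0.5994 = 44.3815 kN.

F ≈ 44.38 kN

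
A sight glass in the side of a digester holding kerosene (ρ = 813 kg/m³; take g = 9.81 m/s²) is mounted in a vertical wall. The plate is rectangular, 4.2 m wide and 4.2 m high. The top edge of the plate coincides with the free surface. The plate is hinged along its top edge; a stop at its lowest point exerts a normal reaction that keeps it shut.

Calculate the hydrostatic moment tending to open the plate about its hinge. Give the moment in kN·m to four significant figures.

M ≈ 827.2 kN·m

γ = ρg = 813 × 9.81 / 1000 = 7.97553 kN/m³.
The centroid lies 4.2/2 = 2.1 m below the top edge, so the centroid depth is h_c = 2.1 m.
A = 4.2 × 4.2 = 17.64 m².
Resultant F = γ·h_c·A = 7.97553 × 2.1 × 17.64 = 295.446 kN.
I_c = b·h³/12 = 4.2 × 4.2³/12 = 25.9308 m⁴.
Centre of pressure: y_p = y_c + I_c/(y_c·A) = 2.1 + 25.9308/(2.1 × 17.64) = 2.1 + 0.7 = 2.8 m along the plane.
The resultant acts 2.1 + 0.7 = 2.8 m (along the plate) below the hinge at the top edge, so the moment about the hinge is M = F × 2.8 = 295.446 × 2.8 = 827.249 kN·m.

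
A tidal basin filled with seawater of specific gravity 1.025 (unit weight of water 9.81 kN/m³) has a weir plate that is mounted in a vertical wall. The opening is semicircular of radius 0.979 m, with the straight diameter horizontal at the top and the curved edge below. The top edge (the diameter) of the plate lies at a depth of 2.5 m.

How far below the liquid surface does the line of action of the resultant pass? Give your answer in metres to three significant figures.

h_p = 2.94 m

γ = 1.025 × 9.81 = 10.05525 kN/m³.
The centroid of a semicircle lies 4r/(3π) = 0.415501 m from the diameter, here below the top edge, so the centroid depth is h_c = 2.5 + 0.415501 = 2.9155 m.
A = πr²/2 = π × 0.979²/2 = 1.50552 m².
Resultant F = γ·h_c·A = 10.05525 × 2.9155 × 1.50552 = 44.1359 kN.
I_c = (π/8 − 8/(9π))·r⁴ = 0.109757 × 0.979⁴ = 0.100824 m⁴.
Centre of pressure: y_p = y_c + I_c/(y_c·A) = 2.9155 + 0.100824/(2.9155 × 1.50552) = 2.9155 + 0.0229702 = 2.93847 m along the plane.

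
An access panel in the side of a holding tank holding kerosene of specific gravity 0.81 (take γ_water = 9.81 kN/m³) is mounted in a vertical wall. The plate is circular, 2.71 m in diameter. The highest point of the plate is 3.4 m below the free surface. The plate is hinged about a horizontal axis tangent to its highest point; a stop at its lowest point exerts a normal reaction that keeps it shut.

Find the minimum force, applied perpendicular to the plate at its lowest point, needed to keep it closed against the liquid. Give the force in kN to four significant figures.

P ≈ 116.7 kN

γ = 0.81 × 9.81 = 7.9461 kN/m³.
The centroid is at the centre, 1.355 m below the top of the plate, so the centroid depth is h_c = 3.4 + 1.355 = 4.755 m.
A = π(1.355)² = 5.76804 m².
Resultant F = γ·h_c·A = 7.9461 × 4.755 × 5.76804 = 217.938 kN.
I_c = πr⁴/4 = π × 1.355⁴/4 = 2.64757 m⁴.
Centre of pressure: y_p = y_c + I_c/(y_c·A) = 4.755 + 2.64757/(4.755 × 5.76804) = 4.755 + 0.0965314 = 4.85153 m along the plane.
The resultant acts 1.355 + 0.0965314 = 1.45153 m (along the plate) below the hinge at the top edge, so the moment about the hinge is M = F × 1.45153 = 217.938 × 1.45153 = 316.344 kN·m.
A normal force at the bottom, 2.71 m from the hinge, must supply this moment: P = 316.344/2.71 = 116.732 kN.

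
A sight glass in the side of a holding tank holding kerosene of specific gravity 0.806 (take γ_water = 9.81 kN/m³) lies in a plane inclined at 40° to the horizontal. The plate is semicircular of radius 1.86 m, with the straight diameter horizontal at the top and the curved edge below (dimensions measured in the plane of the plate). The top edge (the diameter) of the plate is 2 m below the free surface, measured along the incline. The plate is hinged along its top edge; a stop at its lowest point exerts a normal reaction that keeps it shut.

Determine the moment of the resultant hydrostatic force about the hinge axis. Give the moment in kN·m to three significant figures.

M ≈ 67.5 kN·m

γ = 0.806 × 9.81 = 7.90686 kN/m³.
Let θ = 40° be the plate's angle to the horizontal; measure y along the incline from where the plane meets the free surface. Vertical depth h = y·sinθ with sinθ = 0.642788.
The centroid of a semicircle lies 4r/(3π) = 0.789409 m from the diameter, here below the top edge, so y_c = 2 + 0.789409 = 2.78941 m and h_c = 2.78941 × 0.642788 = 1.793 m.
A = πr²/2 = π × 1.86²/2 = 5.43433 m².
Resultant F = γ·h_c·A = 7.90686 × 1.793 × 5.43433 = 77.0425 kN.
I_c = (π/8 − 8/(9π))·r⁴ = 0.109757 × 1.86⁴ = 1.31366 m⁴.
Centre of pressure: y_p = y_c + I_c/(y_c·A) = 2.78941 + 1.31366/(2.78941 × 5.43433) = 2.78941 + 0.0866612 = 2.87607 m along the plane.
The resultant acts 0.789409 + 0.0866612 = 0.87607 m (along the plate) below the hinge at the top edge, so the moment about the hinge is M = F × 0.87607 = 77.0425 × 0.87607 = 67.4946 kN·m.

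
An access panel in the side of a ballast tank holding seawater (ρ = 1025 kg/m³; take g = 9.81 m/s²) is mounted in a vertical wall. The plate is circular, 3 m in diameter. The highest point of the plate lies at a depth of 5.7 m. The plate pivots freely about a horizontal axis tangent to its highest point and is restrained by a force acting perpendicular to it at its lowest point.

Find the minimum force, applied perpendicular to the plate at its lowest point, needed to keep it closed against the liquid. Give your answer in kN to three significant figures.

γ = ρg = 1025 × 9.81 / 1000 = 10.05525 kN/m³.
The centroid is at the centre, 1.5 m below the top of the plate, so the centroid depth is h_c = 5.7 + 1.5 = 7.2 m.
A = π(1.5)² = 7.06858 m².
Resultant F = γ·h_c·A = 10.05525 × 7.2 × 7.06858 = 511.75 kN.
I_c = πr⁴/4 = π × 1.5⁴/4 = 3.97608 m⁴.
Centre of pressure: y_p = y_c + I_c/(y_c·A) = 7.2 + 3.97608/(7.2 × 7.06858) = 7.2 + 0.0781251 = 7.27813 m along the plane.
The resultant acts 1.5 + 0.0781251 = 1.57813 m (along the plate) below the hinge at the top edge, so the moment about the hinge is M = F × 1.57813 = 511.75 × 1.57813 = 807.608 kN·m.
A normal force at the bottom, 3 m from the hinge, must supply this moment: P = 807.608/3 = 269.203 kN.

P ≈ 269 kN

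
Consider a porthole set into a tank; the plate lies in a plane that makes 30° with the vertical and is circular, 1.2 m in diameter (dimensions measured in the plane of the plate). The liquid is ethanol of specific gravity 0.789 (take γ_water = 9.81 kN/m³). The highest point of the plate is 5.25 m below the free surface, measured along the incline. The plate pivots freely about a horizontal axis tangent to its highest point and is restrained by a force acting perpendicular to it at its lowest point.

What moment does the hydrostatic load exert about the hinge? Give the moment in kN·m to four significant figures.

γ = 0.789 × 9.81 = 7.74009 kN/m³.
The plate makes 30° with the vertical, i.e. θ = 90° − 30° = 60° to the horizontal. Measuring y along the incline from the free-surface line, vertical depth h = y·sinθ with sinθ = 0.866025.
The centroid is at the centre, 0.6 m below the top of the plate, so y_c = 5.25 + 0.6 = 5.85 m and h_c = 5.85 × 0.866025 = 5.06625 m.
A = π(0.6)² = 1.13097 m².
Resultant F = γ·h_c·A = 7.74009 × 5.06625 × 1.13097 = 44.349 kN.
I_c = πr⁴/4 = π × 0.6⁴/4 = 0.101788 m⁴.
Centre of pressure: y_p = y_c + I_c/(y_c·A) = 5.85 + 0.101788/(5.85 × 1.13097) = 5.85 + 0.0153847 = 5.86538 m along the plane.
The resultant acts 0.6 + 0.0153847 = 0.615385 m (along the plate) below the hinge at the top edge, so the moment about the hinge is M = F × 0.615385 = 44.349 × 0.615385 = 27.2917 kN·m.

M ≈ 27.29 kN·m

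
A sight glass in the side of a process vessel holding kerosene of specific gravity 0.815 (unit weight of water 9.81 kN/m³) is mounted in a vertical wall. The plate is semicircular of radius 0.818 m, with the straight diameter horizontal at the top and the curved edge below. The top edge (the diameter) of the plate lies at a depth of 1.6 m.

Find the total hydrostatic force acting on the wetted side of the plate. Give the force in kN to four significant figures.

γ = 0.815 × 9.81 = 7.99515 kN/m³.
The centroid of a semicircle lies 4r/(3π) = 0.34717 m from the diameter, here below the top edge, so the centroid depth is h_c = 1.6 + 0.34717 = 1.94717 m.
A = πr²/2 = π × 0.818²/2 = 1.05106 m².
Resultant F = γ·h_c·A = 7.99515 × 1.94717 × 1.05106 = 16.3628 kN.

F ≈ 16.36 kN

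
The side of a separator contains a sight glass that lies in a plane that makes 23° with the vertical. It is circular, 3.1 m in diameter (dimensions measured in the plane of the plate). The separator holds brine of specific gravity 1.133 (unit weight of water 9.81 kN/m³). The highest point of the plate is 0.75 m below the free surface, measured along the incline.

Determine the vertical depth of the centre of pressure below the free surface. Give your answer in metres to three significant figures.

γ = 1.133 × 9.81 = 11.11473 kN/m³.
The plate makes 23° with the vertical, i.e. θ = 90° − 23° = 67° to the horizontal. Measuring y along the incline from the free-surface line, vertical depth h = y·sinθ with sinθ = 0.920505.
The centroid is at the centre, 1.55 m below the top of the plate, so y_c = 0.75 + 1.55 = 2.3 m and h_c = 2.3 × 0.920505 = 2.11716 m.
A = π(1.55)² = 7.54768 m².
Resultant F = γ·h_c·A = 11.11473 × 2.11716 × 7.54768 = 177.609 kN.
I_c = πr⁴/4 = π × 1.55⁴/4 = 4.53332 m⁴.
Centre of pressure: y_p = y_c + I_c/(y_c·A) = 2.3 + 4.53332/(2.3 × 7.54768) = 2.3 + 0.261141 = 2.56114 m along the plane.
Vertically, h_p = y_p·sinθ = 2.56114 × 0.920505 = 2.35754 m.

h_p = 2.36 m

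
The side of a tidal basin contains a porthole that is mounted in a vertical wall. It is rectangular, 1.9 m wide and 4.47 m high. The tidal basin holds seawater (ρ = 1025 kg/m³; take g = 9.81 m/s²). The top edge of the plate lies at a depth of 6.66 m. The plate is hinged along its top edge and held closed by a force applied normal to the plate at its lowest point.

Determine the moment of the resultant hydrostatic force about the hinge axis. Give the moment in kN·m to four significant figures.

M ≈ 1840 kN·m

γ = ρg = 1025 × 9.81 / 1000 = 10.05525 kN/m³.
The centroid lies 4.47/2 = 2.235 m below the top edge, so the centroid depth is h_c = 6.66 + 2.235 = 8.895 m.
A = 1.9 × 4.47 = 8.493 m².
Resultant F = γ·h_c·A = 10.05525 × 8.895 × 8.493 = 759.626 kN.
I_c = b·h³/12 = 1.9 × 4.47³/12 = 14.1415 m⁴.
Centre of pressure: y_p = y_c + I_c/(y_c·A) = 8.895 + 14.1415/(8.895 × 8.493) = 8.895 + 0.187192 = 9.08219 m along the plane.
The resultant acts 2.235 + 0.187192 = 2.42219 m (along the plate) below the hinge at the top edge, so the moment about the hinge is M = F × 2.42219 = 759.626 × 2.42219 = 1839.96 kN·m.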